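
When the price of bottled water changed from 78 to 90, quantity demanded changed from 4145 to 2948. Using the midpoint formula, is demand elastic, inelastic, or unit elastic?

elastic

Arc ε ≈ -2.363.
|ε| = 2.36 > 1.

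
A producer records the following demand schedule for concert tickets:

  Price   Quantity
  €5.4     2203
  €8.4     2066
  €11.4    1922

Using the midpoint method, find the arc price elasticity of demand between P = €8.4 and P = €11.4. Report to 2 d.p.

-0.24

At P = 8.4, Q = 2066; at P = 11.4, Q = 1922.
ΔQ = -144, ΔP = 3.0. Midpoints: P̄ = 9.90, Q̄ = 1994.0.
ε = (ΔQ/ΔP)(P̄/Q̄) = (-144/3.0)(9.90/1994.0).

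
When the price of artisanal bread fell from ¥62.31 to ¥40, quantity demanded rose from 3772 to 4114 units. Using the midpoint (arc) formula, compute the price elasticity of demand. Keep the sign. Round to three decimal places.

ΔQ = 4114 − 3772 = 342; ΔP = 40 − 62.31 = -22.31.
Midpoints: P̄ = 51.16, Q̄ = 3943.0.
ε = (ΔQ/ΔP)(P̄/Q̄) = (342/-22.31)(51.16/3943.0).

-0.199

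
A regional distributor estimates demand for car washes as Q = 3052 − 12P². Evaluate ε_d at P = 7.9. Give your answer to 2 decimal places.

At P = 7.9, Q = 2303.080.
dQ/dP = −24P = -189.600.
ε = (dQ/dP)(P/Q) = (-189.600)(7.9/2303.080).

-0.65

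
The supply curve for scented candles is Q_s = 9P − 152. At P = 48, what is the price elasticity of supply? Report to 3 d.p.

At P = 48, Q_s = 280.
dQ_s/dP = 9.
ε_s = (dQ_s/dP)(P/Q_s) = (9)(48/280).

1.543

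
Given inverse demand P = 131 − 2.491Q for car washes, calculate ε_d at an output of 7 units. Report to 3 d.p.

At Q = 7, P = 131 − 2.491(7) = 113.56.
dP/dQ = −2.491, so dQ/dP = 1/(−2.491) = -0.401.
ε = (dQ/dP)(P/Q) = (-0.401)(113.56/7).

-6.513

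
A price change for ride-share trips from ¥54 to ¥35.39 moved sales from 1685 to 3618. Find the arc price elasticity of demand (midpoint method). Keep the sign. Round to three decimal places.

-1.751

ΔQ = 3618 − 1685 = 1933; ΔP = 35.39 − 54 = -18.61.
Midpoints: P̄ = 44.70, Q̄ = 2651.5.
ε = (ΔQ/ΔP)(P̄/Q̄) = (1933/-18.61)(44.70/2651.5).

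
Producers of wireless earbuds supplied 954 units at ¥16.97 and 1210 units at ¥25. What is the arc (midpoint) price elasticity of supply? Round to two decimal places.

ΔQ = 1210 − 954 = 256; ΔP = 25 − 16.97 = 8.03.
Midpoints: P̄ = 20.98, Q̄ = 1082.0.
ε_s = (ΔQ/ΔP)(P̄/Q̄) = (256/8.03)(20.98/1082.0).

0.62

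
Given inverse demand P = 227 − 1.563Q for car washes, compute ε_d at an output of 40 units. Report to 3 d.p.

-2.631

At Q = 40, P = 227 − 1.563(40) = 164.48.
dP/dQ = −1.563, so dQ/dP = 1/(−1.563) = -0.640.
ε = (dQ/dP)(P/Q) = (-0.640)(164.48/40).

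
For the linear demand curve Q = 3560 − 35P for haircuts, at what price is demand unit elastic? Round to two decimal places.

50.86

For linear demand Q = a − bP, ε = −bP/(a − bP). |ε| = 1 when bP = a − bP, i.e. P = a/(2b).
P = 3560/(2·35) = 3560/70 = 50.8571.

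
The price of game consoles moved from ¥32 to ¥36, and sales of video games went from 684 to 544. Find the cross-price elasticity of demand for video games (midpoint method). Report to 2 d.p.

ΔQ_x = 544 − 684 = -140; ΔP_y = 36 − 32 = 4.
Midpoints: P̄_y = 34.00, Q̄_x = 614.0.
ε_xy = (ΔQ_x/ΔP_y)(P̄_y/Q̄_x) = (-140/4)(34.00/614.0).
ε_xy < 0, so the goods are complements.

-1.94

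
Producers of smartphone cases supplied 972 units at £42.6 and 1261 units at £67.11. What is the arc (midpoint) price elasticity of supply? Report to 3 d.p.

0.579

ΔQ = 1261 − 972 = 289; ΔP = 67.11 − 42.6 = 24.51.
Midpoints: P̄ = 54.86, Q̄ = 1116.5.
ε_s = (ΔQ/ΔP)(P̄/Q̄) = (289/24.51)(54.86/1116.5).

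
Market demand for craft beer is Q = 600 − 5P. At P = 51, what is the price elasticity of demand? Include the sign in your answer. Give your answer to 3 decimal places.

At P = 51, Q = 345.
dQ/dP = −5.
ε = (dQ/dP)(P/Q) = (-5)(51/345).

-0.739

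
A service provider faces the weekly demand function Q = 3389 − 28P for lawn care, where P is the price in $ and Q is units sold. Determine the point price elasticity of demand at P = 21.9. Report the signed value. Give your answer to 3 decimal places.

-0.221

At P = 21.9, Q = 2775.800.
dQ/dP = −28.
ε = (dQ/dP)(P/Q) = (-28)(21.9/2775.800).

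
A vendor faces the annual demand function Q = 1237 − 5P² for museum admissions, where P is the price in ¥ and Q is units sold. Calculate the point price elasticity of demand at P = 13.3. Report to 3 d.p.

-5.017

At P = 13.3, Q = 352.550.
dQ/dP = −10P = -133.
ε = (dQ/dP)(P/Q) = (-133)(13.3/352.550).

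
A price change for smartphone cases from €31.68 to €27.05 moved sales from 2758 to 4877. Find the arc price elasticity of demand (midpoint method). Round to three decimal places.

ΔQ = 4877 − 2758 = 2119; ΔP = 27.05 − 31.68 = -4.63.
Midpoints: P̄ = 29.37, Q̄ = 3817.5.
ε = (ΔQ/ΔP)(P̄/Q̄) = (2119/-4.63)(29.37/3817.5).

-3.520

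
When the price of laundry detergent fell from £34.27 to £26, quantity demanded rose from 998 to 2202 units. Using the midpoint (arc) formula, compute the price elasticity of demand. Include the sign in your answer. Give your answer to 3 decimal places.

-2.742

ΔQ = 2202 − 998 = 1204; ΔP = 26 − 34.27 = -8.27.
Midpoints: P̄ = 30.14, Q̄ = 1600.0.
ε = (ΔQ/ΔP)(P̄/Q̄) = (1204/-8.27)(30.14/1600.0).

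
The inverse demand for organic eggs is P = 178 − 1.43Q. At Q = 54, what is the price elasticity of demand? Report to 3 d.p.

At Q = 54, P = 178 − 1.43(54) = 100.78.
dP/dQ = −1.43, so dQ/dP = 1/(−1.43) = -0.699.
ε = (dQ/dP)(P/Q) = (-0.699)(100.78/54).

-1.305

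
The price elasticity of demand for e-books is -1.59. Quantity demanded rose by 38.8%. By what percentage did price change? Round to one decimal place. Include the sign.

-24.4%

%ΔP ≈ %ΔQ / ε = (38.8%)/(-1.59) = -24.40%.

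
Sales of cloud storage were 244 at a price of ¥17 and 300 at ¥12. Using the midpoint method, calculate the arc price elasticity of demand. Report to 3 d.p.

-0.597

ΔQ = 300 − 244 = 56; ΔP = 12 − 17 = -5.
Midpoints: P̄ = 14.50, Q̄ = 272.0.
ε = (ΔQ/ΔP)(P̄/Q̄) = (56/-5)(14.50/272.0).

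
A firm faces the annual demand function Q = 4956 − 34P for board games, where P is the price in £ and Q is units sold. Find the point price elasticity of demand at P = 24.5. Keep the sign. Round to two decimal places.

At P = 24.5, Q = 4123.
dQ/dP = −34.
ε = (dQ/dP)(P/Q) = (-34)(24.5/4123).

-0.20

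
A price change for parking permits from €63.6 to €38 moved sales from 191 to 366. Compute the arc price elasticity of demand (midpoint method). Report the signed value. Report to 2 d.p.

ΔQ = 366 − 191 = 175; ΔP = 38 − 63.6 = -25.6.
Midpoints: P̄ = 50.80, Q̄ = 278.5.
ε = (ΔQ/ΔP)(P̄/Q̄) = (175/-25.6)(50.80/278.5).

-1.25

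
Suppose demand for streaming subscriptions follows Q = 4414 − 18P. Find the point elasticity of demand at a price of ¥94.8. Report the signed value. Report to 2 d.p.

At P = 94.8, Q = 2707.600.
dQ/dP = −18.
ε = (dQ/dP)(P/Q) = (-18)(94.8/2707.600).
|ε| < 1, so demand is inelastic at this price.

-0.63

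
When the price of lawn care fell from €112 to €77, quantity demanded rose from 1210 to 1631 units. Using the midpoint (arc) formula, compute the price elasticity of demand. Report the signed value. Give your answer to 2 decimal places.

-0.80

ΔQ = 1631 − 1210 = 421; ΔP = 77 − 112 = -35.
Midpoints: P̄ = 94.50, Q̄ = 1420.5.
ε = (ΔQ/ΔP)(P̄/Q̄) = (421/-35)(94.50/1420.5).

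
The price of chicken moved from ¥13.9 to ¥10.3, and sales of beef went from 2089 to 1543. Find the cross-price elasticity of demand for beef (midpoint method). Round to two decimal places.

1.01

ΔQ_x = 1543 − 2089 = -546; ΔP_y = 10.3 − 13.9 = -3.6.
Midpoints: P̄_y = 12.10, Q̄_x = 1816.0.
ε_xy = (ΔQ_x/ΔP_y)(P̄_y/Q̄_x) = (-546/-3.6)(12.10/1816.0).
ε_xy > 0, so the goods are substitutes.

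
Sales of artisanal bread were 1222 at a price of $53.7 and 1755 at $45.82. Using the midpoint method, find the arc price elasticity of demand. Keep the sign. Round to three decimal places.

ΔQ = 1755 − 1222 = 533; ΔP = 45.82 − 53.7 = -7.88.
Midpoints: P̄ = 49.76, Q̄ = 1488.5.
ε = (ΔQ/ΔP)(P̄/Q̄) = (533/-7.88)(49.76/1488.5).

-2.261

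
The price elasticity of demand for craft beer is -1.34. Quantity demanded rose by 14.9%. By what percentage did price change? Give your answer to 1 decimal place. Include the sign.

%ΔP ≈ %ΔQ / ε = (14.9%)/(-1.34) = -11.12%.

-11.1%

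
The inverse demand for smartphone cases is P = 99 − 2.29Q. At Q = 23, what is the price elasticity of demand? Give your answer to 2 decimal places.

At Q = 23, P = 99 − 2.29(23) = 46.33.
dP/dQ = −2.29, so dQ/dP = 1/(−2.29) = -0.437.
ε = (dQ/dP)(P/Q) = (-0.437)(46.33/23).

-0.88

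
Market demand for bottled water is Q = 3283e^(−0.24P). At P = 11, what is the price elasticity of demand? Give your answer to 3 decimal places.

At P = 11, Q = 234.279.
dQ/dP = −0.24·3283e^(−0.24P) = −0.24Q = -56.227.
ε = (dQ/dP)(P/Q) = (-56.227)(11/234.279).
|ε| > 1, so demand is elastic at this price.

-2.640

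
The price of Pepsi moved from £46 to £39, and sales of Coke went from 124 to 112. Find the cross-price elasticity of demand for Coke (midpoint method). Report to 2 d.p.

ΔQ_x = 112 − 124 = -12; ΔP_y = 39 − 46 = -7.
Midpoints: P̄_y = 42.50, Q̄_x = 118.0.
ε_xy = (ΔQ_x/ΔP_y)(P̄_y/Q̄_x) = (-12/-7)(42.50/118.0).
ε_xy > 0, so the goods are substitutes.

0.62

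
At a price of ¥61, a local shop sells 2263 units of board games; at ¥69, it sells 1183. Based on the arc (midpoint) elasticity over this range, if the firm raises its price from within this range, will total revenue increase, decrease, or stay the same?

Arc ε = (-1080/8)(65.00/1723.0) ≈ -5.093.
|ε| = 5.09 > 1, so demand is elastic. A price rise therefore reduces total revenue.

decrease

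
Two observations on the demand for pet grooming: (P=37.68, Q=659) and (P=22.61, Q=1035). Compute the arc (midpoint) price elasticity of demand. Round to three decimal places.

-0.888

ΔQ = 1035 − 659 = 376; ΔP = 22.61 − 37.68 = -15.07.
Midpoints: P̄ = 30.14, Q̄ = 847.0.
ε = (ΔQ/ΔP)(P̄/Q̄) = (376/-15.07)(30.14/847.0).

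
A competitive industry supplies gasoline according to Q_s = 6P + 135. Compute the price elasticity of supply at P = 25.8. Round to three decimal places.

0.534

At P = 25.8, Q_s = 289.80.
dQ_s/dP = 6.
ε_s = (dQ_s/dP)(P/Q_s) = (6)(25.8/289.80).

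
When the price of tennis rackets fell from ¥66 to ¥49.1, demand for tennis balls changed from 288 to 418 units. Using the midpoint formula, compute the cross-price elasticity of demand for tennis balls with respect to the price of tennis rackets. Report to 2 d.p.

-1.25

ΔQ_x = 418 − 288 = 130; ΔP_y = 49.1 − 66 = -16.9.
Midpoints: P̄_y = 57.55, Q̄_x = 353.0.
ε_xy = (ΔQ_x/ΔP_y)(P̄_y/Q̄_x) = (130/-16.9)(57.55/353.0).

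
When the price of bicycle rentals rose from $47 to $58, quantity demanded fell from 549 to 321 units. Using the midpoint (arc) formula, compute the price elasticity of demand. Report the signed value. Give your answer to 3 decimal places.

-2.502

ΔQ = 321 − 549 = -228; ΔP = 58 − 47 = 11.
Midpoints: P̄ = 52.50, Q̄ = 435.0.
ε = (ΔQ/ΔP)(P̄/Q̄) = (-228/11)(52.50/435.0).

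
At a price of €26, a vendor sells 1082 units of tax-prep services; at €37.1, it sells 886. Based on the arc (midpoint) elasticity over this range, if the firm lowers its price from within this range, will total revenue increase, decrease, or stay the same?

decrease

Arc ε = (-196/11.1)(31.55/984.0) ≈ -0.566.
|ε| = 0.57 < 1, so demand is inelastic. A price cut therefore reduces total revenue.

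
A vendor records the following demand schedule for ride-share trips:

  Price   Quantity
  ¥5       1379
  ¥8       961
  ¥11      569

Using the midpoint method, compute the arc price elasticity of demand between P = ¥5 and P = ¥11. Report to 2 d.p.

At P = 5, Q = 1379; at P = 11, Q = 569.
ΔQ = -810, ΔP = 6. Midpoints: P̄ = 8.00, Q̄ = 974.0.
ε = (ΔQ/ΔP)(P̄/Q̄) = (-810/6)(8.00/974.0).

-1.11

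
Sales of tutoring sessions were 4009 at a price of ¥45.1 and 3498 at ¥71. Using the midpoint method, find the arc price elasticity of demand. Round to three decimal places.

-0.305

ΔQ = 3498 − 4009 = -511; ΔP = 71 − 45.1 = 25.9.
Midpoints: P̄ = 58.05, Q̄ = 3753.5.
ε = (ΔQ/ΔP)(P̄/Q̄) = (-511/25.9)(58.05/3753.5).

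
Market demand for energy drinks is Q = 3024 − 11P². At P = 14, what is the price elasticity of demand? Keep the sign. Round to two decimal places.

-4.97

At P = 14, Q = 868.
dQ/dP = −22P = -308.
ε = (dQ/dP)(P/Q) = (-308)(14/868).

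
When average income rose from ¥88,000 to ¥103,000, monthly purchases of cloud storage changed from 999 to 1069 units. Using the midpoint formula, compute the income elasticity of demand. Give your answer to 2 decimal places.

ΔQ = 70, ΔI = 15000. Midpoints: Ī = 95,500, Q̄ = 1034.0.
ε_I = (ΔQ/ΔI)(Ī/Q̄) = (70/15000)(95500/1034.0).

0.43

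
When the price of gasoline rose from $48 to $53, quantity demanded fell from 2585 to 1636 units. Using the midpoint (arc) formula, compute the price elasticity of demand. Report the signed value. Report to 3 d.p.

ΔQ = 1636 − 2585 = -949; ΔP = 53 − 48 = 5.
Midpoints: P̄ = 50.50, Q̄ = 2110.5.
ε = (ΔQ/ΔP)(P̄/Q̄) = (-949/5)(50.50/2110.5).

-4.542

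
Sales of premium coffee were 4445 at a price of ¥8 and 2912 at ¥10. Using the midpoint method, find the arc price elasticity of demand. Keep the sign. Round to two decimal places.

-1.88

ΔQ = 2912 − 4445 = -1533; ΔP = 10 − 8 = 2.
Midpoints: P̄ = 9.00, Q̄ = 3678.5.
ε = (ΔQ/ΔP)(P̄/Q̄) = (-1533/2)(9.00/3678.5).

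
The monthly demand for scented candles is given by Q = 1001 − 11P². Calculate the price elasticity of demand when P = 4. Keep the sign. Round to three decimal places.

-0.427

At P = 4, Q = 825.
dQ/dP = −22P = -88.
ε = (dQ/dP)(P/Q) = (-88)(4/825).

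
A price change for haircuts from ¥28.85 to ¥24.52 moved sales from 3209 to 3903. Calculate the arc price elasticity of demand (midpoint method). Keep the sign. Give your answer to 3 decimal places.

ΔQ = 3903 − 3209 = 694; ΔP = 24.52 − 28.85 = -4.33.
Midpoints: P̄ = 26.69, Q̄ = 3556.0.
ε = (ΔQ/ΔP)(P̄/Q̄) = (694/-4.33)(26.69/3556.0).

-1.203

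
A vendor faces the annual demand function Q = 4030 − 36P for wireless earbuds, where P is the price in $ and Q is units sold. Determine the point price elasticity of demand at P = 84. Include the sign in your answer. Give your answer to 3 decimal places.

-3.006

At P = 84, Q = 1006.
dQ/dP = −36.
ε = (dQ/dP)(P/Q) = (-36)(84/1006).
|ε| > 1, so demand is elastic at this price.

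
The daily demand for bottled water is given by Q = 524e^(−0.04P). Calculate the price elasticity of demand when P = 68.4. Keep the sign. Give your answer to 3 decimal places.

At P = 68.4, Q = 33.970.
dQ/dP = −0.04·524e^(−0.04P) = −0.04Q = -1.359.
ε = (dQ/dP)(P/Q) = (-1.359)(68.4/33.970).

-2.736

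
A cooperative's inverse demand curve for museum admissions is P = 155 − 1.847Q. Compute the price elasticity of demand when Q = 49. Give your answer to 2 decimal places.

-0.71

At Q = 49, P = 155 − 1.847(49) = 64.50.
dP/dQ = −1.847, so dQ/dP = 1/(−1.847) = -0.541.
ε = (dQ/dP)(P/Q) = (-0.541)(64.50/49).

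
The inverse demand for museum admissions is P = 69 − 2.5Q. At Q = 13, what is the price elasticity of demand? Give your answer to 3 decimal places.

At Q = 13, P = 69 − 2.5(13) = 36.50.
dP/dQ = −2.5, so dQ/dP = 1/(−2.5) = -0.400.
ε = (dQ/dP)(P/Q) = (-0.400)(36.50/13).

-1.123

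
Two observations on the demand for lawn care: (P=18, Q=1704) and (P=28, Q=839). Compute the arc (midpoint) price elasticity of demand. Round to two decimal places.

-1.56

ΔQ = 839 − 1704 = -865; ΔP = 28 − 18 = 10.
Midpoints: P̄ = 23.00, Q̄ = 1271.5.
ε = (ΔQ/ΔP)(P̄/Q̄) = (-865/10)(23.00/1271.5).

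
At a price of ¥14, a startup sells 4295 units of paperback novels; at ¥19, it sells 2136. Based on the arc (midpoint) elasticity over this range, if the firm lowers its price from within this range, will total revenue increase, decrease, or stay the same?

increase

Arc ε = (-2159/5)(16.50/3215.5) ≈ -2.216.
|ε| = 2.22 > 1, so demand is elastic. A price cut therefore raises total revenue.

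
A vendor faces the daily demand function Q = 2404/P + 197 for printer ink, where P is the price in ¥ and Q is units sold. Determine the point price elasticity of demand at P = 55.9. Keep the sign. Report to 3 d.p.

At P = 55.9, Q = 240.005.
dQ/dP = −2404/P² = -0.769.
ε = (dQ/dP)(P/Q) = (-0.769)(55.9/240.005).
|ε| < 1, so demand is inelastic at this price.

-0.179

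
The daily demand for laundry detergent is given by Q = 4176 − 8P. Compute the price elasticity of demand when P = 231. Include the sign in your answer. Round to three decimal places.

At P = 231, Q = 2328.
dQ/dP = −8.
ε = (dQ/dP)(P/Q) = (-8)(231/2328).

-0.794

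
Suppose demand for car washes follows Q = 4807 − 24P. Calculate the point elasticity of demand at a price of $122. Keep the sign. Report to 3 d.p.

At P = 122, Q = 1879.
dQ/dP = −24.
ε = (dQ/dP)(P/Q) = (-24)(122/1879).

-1.558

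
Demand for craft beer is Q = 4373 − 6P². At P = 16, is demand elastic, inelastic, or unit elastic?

elastic

Q = 2837, dQ/dP = -192.
ε = (dQ/dP)(P/Q) ≈ -1.083.
|ε| = 1.08 > 1.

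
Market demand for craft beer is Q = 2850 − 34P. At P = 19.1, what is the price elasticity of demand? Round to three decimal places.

-0.295

At P = 19.1, Q = 2200.600.
dQ/dP = −34.
ε = (dQ/dP)(P/Q) = (-34)(19.1/2200.600).
|ε| < 1, so demand is inelastic at this price.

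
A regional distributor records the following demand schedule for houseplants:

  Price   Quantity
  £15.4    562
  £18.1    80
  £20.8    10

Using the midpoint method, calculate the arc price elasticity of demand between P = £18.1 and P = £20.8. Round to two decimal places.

-11.21

At P = 18.1, Q = 80; at P = 20.8, Q = 10.
ΔQ = -70, ΔP = 2.7. Midpoints: P̄ = 19.45, Q̄ = 45.0.
ε = (ΔQ/ΔP)(P̄/Q̄) = (-70/2.7)(19.45/45.0).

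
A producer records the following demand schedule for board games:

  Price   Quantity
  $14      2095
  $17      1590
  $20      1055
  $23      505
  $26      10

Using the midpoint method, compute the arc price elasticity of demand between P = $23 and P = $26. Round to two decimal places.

At P = 23, Q = 505; at P = 26, Q = 10.
ΔQ = -495, ΔP = 3. Midpoints: P̄ = 24.50, Q̄ = 257.5.
ε = (ΔQ/ΔP)(P̄/Q̄) = (-495/3)(24.50/257.5).

-15.70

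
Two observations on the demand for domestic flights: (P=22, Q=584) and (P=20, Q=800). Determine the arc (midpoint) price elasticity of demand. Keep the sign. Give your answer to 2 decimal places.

-3.28

ΔQ = 800 − 584 = 216; ΔP = 20 − 22 = -2.
Midpoints: P̄ = 21.00, Q̄ = 692.0.
ε = (ΔQ/ΔP)(P̄/Q̄) = (216/-2)(21.00/692.0).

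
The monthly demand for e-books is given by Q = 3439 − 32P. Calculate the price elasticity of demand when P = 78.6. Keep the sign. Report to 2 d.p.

At P = 78.6, Q = 923.800.
dQ/dP = −32.
ε = (dQ/dP)(P/Q) = (-32)(78.6/923.800).

-2.72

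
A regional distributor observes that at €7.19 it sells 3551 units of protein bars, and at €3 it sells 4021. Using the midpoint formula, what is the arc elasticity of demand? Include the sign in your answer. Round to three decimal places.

ΔQ = 4021 − 3551 = 470; ΔP = 3 − 7.19 = -4.19.
Midpoints: P̄ = 5.10, Q̄ = 3786.0.
ε = (ΔQ/ΔP)(P̄/Q̄) = (470/-4.19)(5.10/3786.0).

-0.151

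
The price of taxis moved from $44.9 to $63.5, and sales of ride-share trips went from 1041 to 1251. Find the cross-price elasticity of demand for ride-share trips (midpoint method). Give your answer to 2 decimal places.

ΔQ_x = 1251 − 1041 = 210; ΔP_y = 63.5 − 44.9 = 18.6.
Midpoints: P̄_y = 54.20, Q̄_x = 1146.0.
ε_xy = (ΔQ_x/ΔP_y)(P̄_y/Q̄_x) = (210/18.6)(54.20/1146.0).
ε_xy > 0, so the goods are substitutes.

0.53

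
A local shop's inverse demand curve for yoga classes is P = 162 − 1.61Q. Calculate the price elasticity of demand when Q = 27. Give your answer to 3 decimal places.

-2.727

At Q = 27, P = 162 − 1.61(27) = 118.53.
dP/dQ = −1.61, so dQ/dP = 1/(−1.61) = -0.621.
ε = (dQ/dP)(P/Q) = (-0.621)(118.53/27).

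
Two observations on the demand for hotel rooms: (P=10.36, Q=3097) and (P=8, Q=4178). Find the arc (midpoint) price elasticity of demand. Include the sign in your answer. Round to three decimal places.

ΔQ = 4178 − 3097 = 1081; ΔP = 8 − 10.36 = -2.36.
Midpoints: P̄ = 9.18, Q̄ = 3637.5.
ε = (ΔQ/ΔP)(P̄/Q̄) = (1081/-2.36)(9.18/3637.5).

-1.156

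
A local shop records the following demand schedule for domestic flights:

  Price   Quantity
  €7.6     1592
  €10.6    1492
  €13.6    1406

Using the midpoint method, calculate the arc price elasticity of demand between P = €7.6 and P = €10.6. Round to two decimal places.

At P = 7.6, Q = 1592; at P = 10.6, Q = 1492.
ΔQ = -100, ΔP = 3.0. Midpoints: P̄ = 9.10, Q̄ = 1542.0.
ε = (ΔQ/ΔP)(P̄/Q̄) = (-100/3.0)(9.10/1542.0).

-0.20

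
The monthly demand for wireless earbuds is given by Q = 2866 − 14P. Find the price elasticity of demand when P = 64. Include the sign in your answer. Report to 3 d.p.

At P = 64, Q = 1970.
dQ/dP = −14.
ε = (dQ/dP)(P/Q) = (-14)(64/1970).

-0.455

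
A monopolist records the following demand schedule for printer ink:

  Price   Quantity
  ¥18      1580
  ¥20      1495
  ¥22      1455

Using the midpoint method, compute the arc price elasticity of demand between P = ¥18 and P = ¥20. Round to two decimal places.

At P = 18, Q = 1580; at P = 20, Q = 1495.
ΔQ = -85, ΔP = 2. Midpoints: P̄ = 19.00, Q̄ = 1537.5.
ε = (ΔQ/ΔP)(P̄/Q̄) = (-85/2)(19.00/1537.5).

-0.53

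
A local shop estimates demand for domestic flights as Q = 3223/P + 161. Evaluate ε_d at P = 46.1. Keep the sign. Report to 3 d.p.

At P = 46.1, Q = 230.913.
dQ/dP = −3223/P² = -1.517.
ε = (dQ/dP)(P/Q) = (-1.517)(46.1/230.913).

-0.303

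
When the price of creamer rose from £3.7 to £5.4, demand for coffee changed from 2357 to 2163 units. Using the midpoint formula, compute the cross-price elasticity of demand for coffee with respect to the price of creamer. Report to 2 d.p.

ΔQ_x = 2163 − 2357 = -194; ΔP_y = 5.4 − 3.7 = 1.7.
Midpoints: P̄_y = 4.55, Q̄_x = 2260.0.
ε_xy = (ΔQ_x/ΔP_y)(P̄_y/Q̄_x) = (-194/1.7)(4.55/2260.0).

-0.23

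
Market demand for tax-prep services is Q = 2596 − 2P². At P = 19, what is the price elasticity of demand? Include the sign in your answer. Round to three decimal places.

-0.771

At P = 19, Q = 1874.
dQ/dP = −4P = -76.
ε = (dQ/dP)(P/Q) = (-76)(19/1874).
|ε| < 1, so demand is inelastic at this price.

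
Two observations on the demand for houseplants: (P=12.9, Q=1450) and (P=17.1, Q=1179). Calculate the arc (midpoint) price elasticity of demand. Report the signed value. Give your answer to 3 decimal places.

-0.736

ΔQ = 1179 − 1450 = -271; ΔP = 17.1 − 12.9 = 4.2.
Midpoints: P̄ = 15.00, Q̄ = 1314.5.
ε = (ΔQ/ΔP)(P̄/Q̄) = (-271/4.2)(15.00/1314.5).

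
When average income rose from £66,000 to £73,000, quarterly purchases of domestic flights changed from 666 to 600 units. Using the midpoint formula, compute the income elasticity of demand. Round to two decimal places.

ΔQ = -66, ΔI = 7000. Midpoints: Ī = 69,500, Q̄ = 633.0.
ε_I = (ΔQ/ΔI)(Ī/Q̄) = (-66/7000)(69500/633.0).
ε_I < 0, so the good is inferior.

-1.04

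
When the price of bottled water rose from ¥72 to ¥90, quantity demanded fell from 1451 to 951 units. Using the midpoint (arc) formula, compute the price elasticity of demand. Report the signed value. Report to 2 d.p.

-1.87

ΔQ = 951 − 1451 = -500; ΔP = 90 − 72 = 18.
Midpoints: P̄ = 81.00, Q̄ = 1201.0.
ε = (ΔQ/ΔP)(P̄/Q̄) = (-500/18)(81.00/1201.0).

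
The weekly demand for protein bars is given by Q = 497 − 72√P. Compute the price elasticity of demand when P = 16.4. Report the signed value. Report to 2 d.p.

At P = 16.4, Q = 205.422.
dQ/dP = −72/(2√P) = -8.890.
ε = (dQ/dP)(P/Q) = (-8.890)(16.4/205.422).
|ε| < 1, so demand is inelastic at this price.

-0.71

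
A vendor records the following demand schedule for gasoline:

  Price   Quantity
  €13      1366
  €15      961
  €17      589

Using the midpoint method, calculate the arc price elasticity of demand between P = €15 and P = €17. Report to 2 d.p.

At P = 15, Q = 961; at P = 17, Q = 589.
ΔQ = -372, ΔP = 2. Midpoints: P̄ = 16.00, Q̄ = 775.0.
ε = (ΔQ/ΔP)(P̄/Q̄) = (-372/2)(16.00/775.0).

-3.84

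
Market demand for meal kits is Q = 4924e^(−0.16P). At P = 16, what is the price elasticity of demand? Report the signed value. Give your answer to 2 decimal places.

At P = 16, Q = 380.649.
dQ/dP = −0.16·4924e^(−0.16P) = −0.16Q = -60.904.
ε = (dQ/dP)(P/Q) = (-60.904)(16/380.649).

-2.56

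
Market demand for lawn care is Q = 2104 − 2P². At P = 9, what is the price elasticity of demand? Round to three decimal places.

At P = 9, Q = 1942.
dQ/dP = −4P = -36.
ε = (dQ/dP)(P/Q) = (-36)(9/1942).

-0.167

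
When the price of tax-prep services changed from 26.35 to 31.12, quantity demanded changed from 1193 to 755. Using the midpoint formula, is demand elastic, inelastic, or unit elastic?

Arc ε ≈ -2.709.
|ε| = 2.71 > 1.

elastic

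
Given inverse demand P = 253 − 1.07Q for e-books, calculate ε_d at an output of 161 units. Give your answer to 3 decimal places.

-0.469

At Q = 161, P = 253 − 1.07(161) = 80.73.
dP/dQ = −1.07, so dQ/dP = 1/(−1.07) = -0.935.
ε = (dQ/dP)(P/Q) = (-0.935)(80.73/161).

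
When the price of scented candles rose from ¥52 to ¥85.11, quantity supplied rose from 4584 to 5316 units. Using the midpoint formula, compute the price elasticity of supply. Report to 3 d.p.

ΔQ = 5316 − 4584 = 732; ΔP = 85.11 − 52 = 33.11.
Midpoints: P̄ = 68.56, Q̄ = 4950.0.
ε_s = (ΔQ/ΔP)(P̄/Q̄) = (732/33.11)(68.56/4950.0).

0.306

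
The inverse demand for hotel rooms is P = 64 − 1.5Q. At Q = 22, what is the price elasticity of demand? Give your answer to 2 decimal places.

At Q = 22, P = 64 − 1.5(22) = 31.00.
dP/dQ = −1.5, so dQ/dP = 1/(−1.5) = -0.667.
ε = (dQ/dP)(P/Q) = (-0.667)(31.00/22).

-0.94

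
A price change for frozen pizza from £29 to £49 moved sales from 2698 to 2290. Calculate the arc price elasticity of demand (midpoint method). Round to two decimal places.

ΔQ = 2290 − 2698 = -408; ΔP = 49 − 29 = 20.
Midpoints: P̄ = 39.00, Q̄ = 2494.0.
ε = (ΔQ/ΔP)(P̄/Q̄) = (-408/20)(39.00/2494.0).

-0.32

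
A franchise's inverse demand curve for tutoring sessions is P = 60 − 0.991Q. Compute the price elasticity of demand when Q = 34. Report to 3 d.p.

At Q = 34, P = 60 − 0.991(34) = 26.31.
dP/dQ = −0.991, so dQ/dP = 1/(−0.991) = -1.009.
ε = (dQ/dP)(P/Q) = (-1.009)(26.31/34).

-0.781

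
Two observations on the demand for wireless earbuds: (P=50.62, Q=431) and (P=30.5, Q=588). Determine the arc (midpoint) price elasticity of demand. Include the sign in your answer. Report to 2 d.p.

-0.62

ΔQ = 588 − 431 = 157; ΔP = 30.5 − 50.62 = -20.12.
Midpoints: P̄ = 40.56, Q̄ = 509.5.
ε = (ΔQ/ΔP)(P̄/Q̄) = (157/-20.12)(40.56/509.5).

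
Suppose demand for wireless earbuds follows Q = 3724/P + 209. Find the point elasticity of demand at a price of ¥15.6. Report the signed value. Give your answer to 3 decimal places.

At P = 15.6, Q = 447.718.
dQ/dP = −3724/P² = -15.302.
ε = (dQ/dP)(P/Q) = (-15.302)(15.6/447.718).

-0.533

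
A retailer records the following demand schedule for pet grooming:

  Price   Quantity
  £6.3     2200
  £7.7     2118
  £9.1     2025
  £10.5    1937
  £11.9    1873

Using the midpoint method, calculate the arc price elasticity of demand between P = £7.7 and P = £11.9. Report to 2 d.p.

At P = 7.7, Q = 2118; at P = 11.9, Q = 1873.
ΔQ = -245, ΔP = 4.2. Midpoints: P̄ = 9.80, Q̄ = 1995.5.
ε = (ΔQ/ΔP)(P̄/Q̄) = (-245/4.2)(9.80/1995.5).

-0.29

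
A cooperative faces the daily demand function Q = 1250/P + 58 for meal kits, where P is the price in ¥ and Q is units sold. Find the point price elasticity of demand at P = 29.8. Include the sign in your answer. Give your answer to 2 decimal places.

-0.42

At P = 29.8, Q = 99.946.
dQ/dP = −1250/P² = -1.408.
ε = (dQ/dP)(P/Q) = (-1.408)(29.8/99.946).
|ε| < 1, so demand is inelastic at this price.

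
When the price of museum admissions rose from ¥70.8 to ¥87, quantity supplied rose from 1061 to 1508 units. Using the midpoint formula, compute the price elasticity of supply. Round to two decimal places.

1.69

ΔQ = 1508 − 1061 = 447; ΔP = 87 − 70.8 = 16.2.
Midpoints: P̄ = 78.90, Q̄ = 1284.5.
ε_s = (ΔQ/ΔP)(P̄/Q̄) = (447/16.2)(78.90/1284.5).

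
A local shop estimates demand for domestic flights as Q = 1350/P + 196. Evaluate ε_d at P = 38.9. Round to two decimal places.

-0.15

At P = 38.9, Q = 230.704.
dQ/dP = −1350/P² = -0.892.
ε = (dQ/dP)(P/Q) = (-0.892)(38.9/230.704).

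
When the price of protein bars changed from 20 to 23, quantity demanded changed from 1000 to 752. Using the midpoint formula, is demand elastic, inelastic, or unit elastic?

Arc ε ≈ -2.029.
|ε| = 2.03 > 1.

elastic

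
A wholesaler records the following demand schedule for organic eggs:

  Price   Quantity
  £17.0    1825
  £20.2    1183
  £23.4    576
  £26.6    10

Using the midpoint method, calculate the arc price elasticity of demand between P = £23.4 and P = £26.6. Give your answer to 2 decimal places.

At P = 23.4, Q = 576; at P = 26.6, Q = 10.
ΔQ = -566, ΔP = 3.2. Midpoints: P̄ = 25.00, Q̄ = 293.0.
ε = (ΔQ/ΔP)(P̄/Q̄) = (-566/3.2)(25.00/293.0).

-15.09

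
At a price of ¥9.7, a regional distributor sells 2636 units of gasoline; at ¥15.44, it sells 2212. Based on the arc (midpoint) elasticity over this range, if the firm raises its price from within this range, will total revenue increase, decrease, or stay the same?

increase

Arc ε = (-424/5.74)(12.57/2424.0) ≈ -0.383.
|ε| = 0.38 < 1, so demand is inelastic. A price rise therefore raises total revenue.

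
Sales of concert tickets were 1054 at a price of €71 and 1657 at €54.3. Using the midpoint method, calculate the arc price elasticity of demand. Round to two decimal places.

-1.67

ΔQ = 1657 − 1054 = 603; ΔP = 54.3 − 71 = -16.7.
Midpoints: P̄ = 62.65, Q̄ = 1355.5.
ε = (ΔQ/ΔP)(P̄/Q̄) = (603/-16.7)(62.65/1355.5).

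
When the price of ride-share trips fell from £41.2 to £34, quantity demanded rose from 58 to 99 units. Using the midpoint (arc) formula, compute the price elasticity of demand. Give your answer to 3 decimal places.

ΔQ = 99 − 58 = 41; ΔP = 34 − 41.2 = -7.2.
Midpoints: P̄ = 37.60, Q̄ = 78.5.
ε = (ΔQ/ΔP)(P̄/Q̄) = (41/-7.2)(37.60/78.5).

-2.728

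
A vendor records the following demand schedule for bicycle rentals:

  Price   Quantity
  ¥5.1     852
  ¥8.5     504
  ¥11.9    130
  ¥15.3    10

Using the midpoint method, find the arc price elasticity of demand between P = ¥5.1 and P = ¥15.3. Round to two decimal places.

At P = 5.1, Q = 852; at P = 15.3, Q = 10.
ΔQ = -842, ΔP = 10.2. Midpoints: P̄ = 10.20, Q̄ = 431.0.
ε = (ΔQ/ΔP)(P̄/Q̄) = (-842/10.2)(10.20/431.0).

-1.95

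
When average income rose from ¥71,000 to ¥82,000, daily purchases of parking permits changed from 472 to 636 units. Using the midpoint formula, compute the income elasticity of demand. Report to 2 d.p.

2.06

ΔQ = 164, ΔI = 11000. Midpoints: Ī = 76,500, Q̄ = 554.0.
ε_I = (ΔQ/ΔI)(Ī/Q̄) = (164/11000)(76500/554.0).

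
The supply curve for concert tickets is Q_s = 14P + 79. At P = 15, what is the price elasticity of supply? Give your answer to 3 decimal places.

0.727

At P = 15, Q_s = 289.
dQ_s/dP = 14.
ε_s = (dQ_s/dP)(P/Q_s) = (14)(15/289).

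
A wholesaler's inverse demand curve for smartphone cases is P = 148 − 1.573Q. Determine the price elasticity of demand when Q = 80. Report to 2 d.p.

-0.18

At Q = 80, P = 148 − 1.573(80) = 22.16.
dP/dQ = −1.573, so dQ/dP = 1/(−1.573) = -0.636.
ε = (dQ/dP)(P/Q) = (-0.636)(22.16/80).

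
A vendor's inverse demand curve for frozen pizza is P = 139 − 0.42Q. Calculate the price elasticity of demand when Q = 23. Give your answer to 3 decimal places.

-13.389

At Q = 23, P = 139 − 0.42(23) = 129.34.
dP/dQ = −0.42, so dQ/dP = 1/(−0.42) = -2.381.
ε = (dQ/dP)(P/Q) = (-2.381)(129.34/23).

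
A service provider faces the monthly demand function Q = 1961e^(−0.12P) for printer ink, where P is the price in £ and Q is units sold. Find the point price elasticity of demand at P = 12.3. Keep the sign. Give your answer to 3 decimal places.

-1.476

At P = 12.3, Q = 448.187.
dQ/dP = −0.12·1961e^(−0.12P) = −0.12Q = -53.782.
ε = (dQ/dP)(P/Q) = (-53.782)(12.3/448.187).
|ε| > 1, so demand is elastic at this price.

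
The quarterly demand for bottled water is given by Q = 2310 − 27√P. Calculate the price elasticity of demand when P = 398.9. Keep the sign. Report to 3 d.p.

-0.152

At P = 398.9, Q = 1770.743.
dQ/dP = −27/(2√P) = -0.676.
ε = (dQ/dP)(P/Q) = (-0.676)(398.9/1770.743).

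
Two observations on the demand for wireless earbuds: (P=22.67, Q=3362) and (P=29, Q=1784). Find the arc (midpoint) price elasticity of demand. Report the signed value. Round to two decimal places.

ΔQ = 1784 − 3362 = -1578; ΔP = 29 − 22.67 = 6.33.
Midpoints: P̄ = 25.84, Q̄ = 2573.0.
ε = (ΔQ/ΔP)(P̄/Q̄) = (-1578/6.33)(25.84/2573.0).

-2.50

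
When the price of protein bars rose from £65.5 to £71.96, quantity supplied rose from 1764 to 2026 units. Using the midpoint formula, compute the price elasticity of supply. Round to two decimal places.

1.47

ΔQ = 2026 − 1764 = 262; ΔP = 71.96 − 65.5 = 6.46.
Midpoints: P̄ = 68.73, Q̄ = 1895.0.
ε_s = (ΔQ/ΔP)(P̄/Q̄) = (262/6.46)(68.73/1895.0).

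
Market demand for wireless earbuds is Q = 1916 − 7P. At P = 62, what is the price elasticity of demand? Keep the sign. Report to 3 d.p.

At P = 62, Q = 1482.
dQ/dP = −7.
ε = (dQ/dP)(P/Q) = (-7)(62/1482).

-0.293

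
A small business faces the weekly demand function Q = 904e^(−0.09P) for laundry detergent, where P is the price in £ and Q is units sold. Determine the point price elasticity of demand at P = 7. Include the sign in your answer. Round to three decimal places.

At P = 7, Q = 481.463.
dQ/dP = −0.09·904e^(−0.09P) = −0.09Q = -43.332.
ε = (dQ/dP)(P/Q) = (-43.332)(7/481.463).
|ε| < 1, so demand is inelastic at this price.

-0.630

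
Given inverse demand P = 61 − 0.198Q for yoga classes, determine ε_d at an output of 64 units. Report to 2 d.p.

At Q = 64, P = 61 − 0.198(64) = 48.33.
dP/dQ = −0.198, so dQ/dP = 1/(−0.198) = -5.051.
ε = (dQ/dP)(P/Q) = (-5.051)(48.33/64).

-3.81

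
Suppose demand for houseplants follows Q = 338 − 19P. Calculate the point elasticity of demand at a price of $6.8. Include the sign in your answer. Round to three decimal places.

At P = 6.8, Q = 208.800.
dQ/dP = −19.
ε = (dQ/dP)(P/Q) = (-19)(6.8/208.800).

-0.619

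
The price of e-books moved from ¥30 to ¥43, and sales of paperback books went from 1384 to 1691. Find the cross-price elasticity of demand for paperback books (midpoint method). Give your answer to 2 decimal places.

ΔQ_x = 1691 − 1384 = 307; ΔP_y = 43 − 30 = 13.
Midpoints: P̄_y = 36.50, Q̄_x = 1537.5.
ε_xy = (ΔQ_x/ΔP_y)(P̄_y/Q̄_x) = (307/13)(36.50/1537.5).

0.56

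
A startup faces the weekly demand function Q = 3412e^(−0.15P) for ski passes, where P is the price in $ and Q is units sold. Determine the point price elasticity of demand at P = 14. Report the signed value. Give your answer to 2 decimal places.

At P = 14, Q = 417.821.
dQ/dP = −0.15·3412e^(−0.15P) = −0.15Q = -62.673.
ε = (dQ/dP)(P/Q) = (-62.673)(14/417.821).
|ε| > 1, so demand is elastic at this price.

-2.10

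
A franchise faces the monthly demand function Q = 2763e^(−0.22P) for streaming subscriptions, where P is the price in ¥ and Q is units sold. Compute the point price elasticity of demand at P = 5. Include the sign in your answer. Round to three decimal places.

At P = 5, Q = 919.723.
dQ/dP = −0.22·2763e^(−0.22P) = −0.22Q = -202.339.
ε = (dQ/dP)(P/Q) = (-202.339)(5/919.723).
|ε| > 1, so demand is elastic at this price.

-1.100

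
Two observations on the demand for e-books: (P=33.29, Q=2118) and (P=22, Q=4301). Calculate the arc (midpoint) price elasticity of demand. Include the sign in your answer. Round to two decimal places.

ΔQ = 4301 − 2118 = 2183; ΔP = 22 − 33.29 = -11.29.
Midpoints: P̄ = 27.64, Q̄ = 3209.5.
ε = (ΔQ/ΔP)(P̄/Q̄) = (2183/-11.29)(27.64/3209.5).

-1.67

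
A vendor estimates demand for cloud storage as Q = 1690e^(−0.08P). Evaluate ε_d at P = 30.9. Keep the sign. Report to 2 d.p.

At P = 30.9, Q = 142.663.
dQ/dP = −0.08·1690e^(−0.08P) = −0.08Q = -11.413.
ε = (dQ/dP)(P/Q) = (-11.413)(30.9/142.663).
|ε| > 1, so demand is elastic at this price.

-2.47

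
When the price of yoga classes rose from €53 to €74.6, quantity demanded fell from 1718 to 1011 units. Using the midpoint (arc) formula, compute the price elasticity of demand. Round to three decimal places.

-1.530

ΔQ = 1011 − 1718 = -707; ΔP = 74.6 − 53 = 21.6.
Midpoints: P̄ = 63.80, Q̄ = 1364.5.
ε = (ΔQ/ΔP)(P̄/Q̄) = (-707/21.6)(63.80/1364.5).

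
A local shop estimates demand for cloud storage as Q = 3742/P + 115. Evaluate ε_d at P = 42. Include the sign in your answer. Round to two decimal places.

At P = 42, Q = 204.095.
dQ/dP = −3742/P² = -2.121.
ε = (dQ/dP)(P/Q) = (-2.121)(42/204.095).
|ε| < 1, so demand is inelastic at this price.

-0.44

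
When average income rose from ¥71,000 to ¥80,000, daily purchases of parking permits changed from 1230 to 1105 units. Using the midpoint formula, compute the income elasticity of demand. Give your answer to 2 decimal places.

-0.90

ΔQ = -125, ΔI = 9000. Midpoints: Ī = 75,500, Q̄ = 1167.5.
ε_I = (ΔQ/ΔI)(Ī/Q̄) = (-125/9000)(75500/1167.5).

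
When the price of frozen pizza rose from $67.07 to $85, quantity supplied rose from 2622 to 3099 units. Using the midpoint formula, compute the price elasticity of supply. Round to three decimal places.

ΔQ = 3099 − 2622 = 477; ΔP = 85 − 67.07 = 17.93.
Midpoints: P̄ = 76.03, Q̄ = 2860.5.
ε_s = (ΔQ/ΔP)(P̄/Q̄) = (477/17.93)(76.03/2860.5).

0.707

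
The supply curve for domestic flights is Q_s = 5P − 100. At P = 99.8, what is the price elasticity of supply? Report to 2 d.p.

1.25

At P = 99.8, Q_s = 399.
dQ_s/dP = 5.
ε_s = (dQ_s/dP)(P/Q_s) = (5)(99.8/399).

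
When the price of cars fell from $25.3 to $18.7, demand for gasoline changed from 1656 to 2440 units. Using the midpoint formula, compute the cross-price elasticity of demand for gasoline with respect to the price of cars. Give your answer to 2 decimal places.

-1.28

ΔQ_x = 2440 − 1656 = 784; ΔP_y = 18.7 − 25.3 = -6.6.
Midpoints: P̄_y = 22.00, Q̄_x = 2048.0.
ε_xy = (ΔQ_x/ΔP_y)(P̄_y/Q̄_x) = (784/-6.6)(22.00/2048.0).
ε_xy < 0, so the goods are complements.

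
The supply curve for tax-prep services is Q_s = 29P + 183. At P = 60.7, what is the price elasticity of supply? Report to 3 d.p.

At P = 60.7, Q_s = 1943.30.
dQ_s/dP = 29.
ε_s = (dQ_s/dP)(P/Q_s) = (29)(60.7/1943.30).

0.906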